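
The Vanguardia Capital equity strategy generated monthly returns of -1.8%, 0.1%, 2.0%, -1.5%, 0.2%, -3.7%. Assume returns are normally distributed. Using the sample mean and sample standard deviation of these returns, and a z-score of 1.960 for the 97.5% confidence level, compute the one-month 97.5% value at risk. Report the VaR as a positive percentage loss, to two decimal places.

4.66

μ = (-1.8 + 0.1 + 2 − 1.5 + 0.2 − 3.7) / 6 = -0.7833%
Sample σ = √[Σ(r − μ)² / 5] = √[19.5483 / 5] = √3.9097 = 1.9773%
VaR = −(μ − z·σ) = −(-0.7833 − 1.960 × 1.9773) = −(-4.6588) = 4.6588%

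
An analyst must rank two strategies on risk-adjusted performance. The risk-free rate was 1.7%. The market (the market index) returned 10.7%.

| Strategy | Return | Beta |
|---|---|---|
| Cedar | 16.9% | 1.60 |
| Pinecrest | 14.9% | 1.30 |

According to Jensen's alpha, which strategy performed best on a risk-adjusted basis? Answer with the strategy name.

Pinecrest

Cedar: α = 16.9% − [1.7% + 1.60 × (10.7% − 1.7%)] = 0.800
Pinecrest: α = 14.9% − [1.7% + 1.30 × (10.7% − 1.7%)] = 1.500
Highest: Pinecrest (1.500).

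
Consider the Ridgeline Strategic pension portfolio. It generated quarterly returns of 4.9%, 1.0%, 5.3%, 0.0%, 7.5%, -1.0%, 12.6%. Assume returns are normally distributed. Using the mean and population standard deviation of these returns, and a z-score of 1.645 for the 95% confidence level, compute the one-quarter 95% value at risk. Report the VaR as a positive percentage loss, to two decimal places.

2.97

r̄ = (4.9 + 1 + 5.3 + 0 + 7.5 − 1 + 12.6) / 7 = 30.30 / 7 = 4.3286%
Σ(r − r̄)² = (4.9 − 4.3286)² + (1 − 4.3286)² + … = 137.9543
σ = √[137.9543 / 7] = 4.4393%
VaR = −(r̄ − z·σ) = −(4.3286 − 1.645 × 4.4393) = −(-2.9740) = 2.9740%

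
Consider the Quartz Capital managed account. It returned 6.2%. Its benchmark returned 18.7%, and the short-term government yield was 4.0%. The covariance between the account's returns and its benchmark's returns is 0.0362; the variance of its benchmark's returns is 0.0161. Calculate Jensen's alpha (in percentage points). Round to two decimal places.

β = Cov / Var = 0.0362 / 0.0161 = 2.2484
E[R] = Rf + β(Rm − Rf) = 4.0% + 2.2484 × (18.7% − 4.0%) = 37.0515%
α = Rp − E[R] = 6.2% − 37.0515% = -30.8515

-30.85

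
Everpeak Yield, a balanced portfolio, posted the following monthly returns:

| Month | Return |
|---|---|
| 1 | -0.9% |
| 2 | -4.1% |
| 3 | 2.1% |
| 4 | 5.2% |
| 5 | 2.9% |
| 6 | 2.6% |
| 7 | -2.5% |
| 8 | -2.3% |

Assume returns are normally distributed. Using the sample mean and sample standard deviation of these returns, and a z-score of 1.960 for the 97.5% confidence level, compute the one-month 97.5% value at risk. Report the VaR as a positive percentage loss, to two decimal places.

6.03

Mean return r̄ = 3.00 / 8 = 0.3750%
Σ(r − r̄)² = 74.6550; sample σ = √(74.6550/7) = 3.2657%
VaR = −(r̄ − z·σ) = −(0.3750 − 1.960 × 3.2657) = −(-6.0258) = 6.0258%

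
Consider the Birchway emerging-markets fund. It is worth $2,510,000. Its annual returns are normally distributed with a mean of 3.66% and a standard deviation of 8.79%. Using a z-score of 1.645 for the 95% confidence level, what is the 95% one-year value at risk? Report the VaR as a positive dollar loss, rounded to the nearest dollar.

$271,069

Return at the 95% tail: μ − z·σ = 3.66% − 1.645 × 8.79% = 3.66 − 14.45955 = -10.79955%
VaR = −(-10.79955%) × $2,510,000 = 10.79955% × $2,510,000 = $271,069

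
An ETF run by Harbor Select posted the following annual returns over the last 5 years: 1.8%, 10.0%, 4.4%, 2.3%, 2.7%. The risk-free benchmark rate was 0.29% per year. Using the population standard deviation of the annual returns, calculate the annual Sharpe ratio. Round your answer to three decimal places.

Mean return r̄ = 21.20 / 5 = 4.2400%
Population σ = √[Σ(r − r̄)² / 5] = √[45.2920 / 5] = √9.0584 = 3.0097%
Sharpe = (r̄ − rf) / σ = (4.2400 − 0.29) / 3.0097 = 3.9500 / 3.0097 = 1.3124

1.312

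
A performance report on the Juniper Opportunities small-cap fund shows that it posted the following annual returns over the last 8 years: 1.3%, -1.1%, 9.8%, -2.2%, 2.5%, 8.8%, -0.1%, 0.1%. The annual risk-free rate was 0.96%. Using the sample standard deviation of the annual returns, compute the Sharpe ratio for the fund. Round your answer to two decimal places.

r̄ = (1.3 − 1.1 + 9.8 − 2.2 + 2.5 + 8.8 − 0.1 + 0.1) / 8 = 19.10 / 8 = 2.3875%
Sample σ = √[Σ(r − r̄)² / 7] = √[141.8888 / 7] = √20.2698 = 4.5022%
Sharpe = (r̄ − rf) / σ = (2.3875 − 0.96) / 4.5022 = 1.4275 / 4.5022 = 0.3171

0.32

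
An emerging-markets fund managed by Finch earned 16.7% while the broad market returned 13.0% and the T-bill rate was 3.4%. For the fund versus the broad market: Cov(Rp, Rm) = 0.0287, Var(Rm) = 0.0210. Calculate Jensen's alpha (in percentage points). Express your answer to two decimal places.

0.18

β = Cov / Var = 0.0287 / 0.0210 = 1.3667
E[R] = Rf + β(Rm − Rf) = 3.4% + 1.3667 × (13.0% − 3.4%) = 16.5203%
α = Rp − E[R] = 16.7% − 16.5203% = 0.1797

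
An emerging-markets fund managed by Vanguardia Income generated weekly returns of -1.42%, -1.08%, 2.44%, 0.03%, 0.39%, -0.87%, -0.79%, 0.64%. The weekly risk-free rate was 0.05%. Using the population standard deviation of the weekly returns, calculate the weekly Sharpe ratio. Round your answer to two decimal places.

μ = (-1.42 − 1.08 + 2.44 + 0.03 + 0.39 − 0.87 − 0.79 + 0.64) / 8 = -0.0825%
Σ(r − μ)² = 11.0256; population σ = √(11.0256/8) = 1.1740%
Sharpe = (μ − rf) / σ = (-0.0825 − 0.05) / 1.1740 = -0.1325 / 1.1740 = -0.1129

-0.11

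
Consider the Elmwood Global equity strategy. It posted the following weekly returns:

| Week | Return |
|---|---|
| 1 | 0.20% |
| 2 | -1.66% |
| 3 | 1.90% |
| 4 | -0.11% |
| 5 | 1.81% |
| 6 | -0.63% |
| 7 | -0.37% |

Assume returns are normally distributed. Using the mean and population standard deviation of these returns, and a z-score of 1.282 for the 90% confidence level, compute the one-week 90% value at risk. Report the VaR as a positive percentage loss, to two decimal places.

r̄ = (0.2 − 1.66 + 1.9 − 0.11 + 1.81 − 0.63 − 0.37) / 7 = 1.140 / 7 = 0.1629%
Σ(r − r̄)² = 10.0419; population σ = √(10.0419/7) = 1.1977%
VaR = −(r̄ − z·σ) = −(0.1629 − 1.282 × 1.1977) = −(-1.3726) = 1.3726%

1.37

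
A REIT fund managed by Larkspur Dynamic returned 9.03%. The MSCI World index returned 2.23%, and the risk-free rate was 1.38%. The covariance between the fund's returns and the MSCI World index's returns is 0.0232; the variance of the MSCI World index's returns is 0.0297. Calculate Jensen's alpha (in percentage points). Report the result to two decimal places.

6.99

β = Cov / Var = 0.0232 / 0.0297 = 0.7811
E[R] = Rf + β(Rm − Rf) = 1.38% + 0.7811 × (2.23% − 1.38%) = 2.0439%
α = Rp − E[R] = 9.03% − 2.0439% = 6.9861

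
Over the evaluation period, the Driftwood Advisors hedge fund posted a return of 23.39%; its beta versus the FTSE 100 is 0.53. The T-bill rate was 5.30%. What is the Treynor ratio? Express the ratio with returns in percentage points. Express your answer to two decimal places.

Treynor = (Rp − Rf) / β = (23.39% − 5.30%) / 0.53 = 18.09 / 0.53 = 34.1321

34.13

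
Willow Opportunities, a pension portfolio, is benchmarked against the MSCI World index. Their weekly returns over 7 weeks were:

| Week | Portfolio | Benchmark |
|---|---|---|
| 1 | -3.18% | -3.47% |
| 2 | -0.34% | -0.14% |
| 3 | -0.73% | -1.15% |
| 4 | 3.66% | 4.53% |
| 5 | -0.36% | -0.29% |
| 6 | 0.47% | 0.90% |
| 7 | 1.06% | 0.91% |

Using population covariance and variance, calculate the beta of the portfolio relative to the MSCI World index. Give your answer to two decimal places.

r̄p = 0.0829%,  r̄m = 0.1843%
Cov = Σ(rp − r̄p)(rm − r̄m) / 7 = 4.2695
Var(rm) = Σ(rm − r̄m)² / 7 = 5.0555
β = Cov / Var = 4.2695 / 5.0555 = 0.8445

0.84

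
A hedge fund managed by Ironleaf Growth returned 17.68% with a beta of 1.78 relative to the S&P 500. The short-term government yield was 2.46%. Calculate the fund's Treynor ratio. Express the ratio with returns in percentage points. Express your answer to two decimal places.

8.55

Treynor = (Rp − Rf) / β = (17.68% − 2.46%) / 1.78 = 15.22 / 1.78 = 8.5506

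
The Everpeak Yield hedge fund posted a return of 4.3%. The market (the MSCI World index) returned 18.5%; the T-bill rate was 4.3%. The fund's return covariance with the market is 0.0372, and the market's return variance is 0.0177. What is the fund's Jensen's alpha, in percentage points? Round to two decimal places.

-29.84

β = Cov / Var = 0.0372 / 0.0177 = 2.1017
E[R] = Rf + β(Rm − Rf) = 4.3% + 2.1017 × (18.5% − 4.3%) = 34.1441%
α = Rp − E[R] = 4.3% − 34.1441% = -29.8441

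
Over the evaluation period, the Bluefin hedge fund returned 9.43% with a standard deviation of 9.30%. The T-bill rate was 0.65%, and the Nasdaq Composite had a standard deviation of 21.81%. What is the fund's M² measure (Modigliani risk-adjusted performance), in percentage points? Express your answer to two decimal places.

Sharpe = (Rp − Rf) / σp = (9.43% − 0.65%) / 9.30% = 0.9441
M² = Rf + Sharpe × σm = 0.65% + 0.9441 × 21.81% = 21.2408%

21.24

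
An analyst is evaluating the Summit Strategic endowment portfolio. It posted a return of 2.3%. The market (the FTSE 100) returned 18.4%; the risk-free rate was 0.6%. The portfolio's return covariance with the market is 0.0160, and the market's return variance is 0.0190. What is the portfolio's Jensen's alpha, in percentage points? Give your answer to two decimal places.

β = Cov / Var = 0.0160 / 0.0190 = 0.8421
E[R] = Rf + β(Rm − Rf) = 0.6% + 0.8421 × (18.4% − 0.6%) = 15.5894%
α = Rp − E[R] = 2.3% − 15.5894% = -13.2894

-13.29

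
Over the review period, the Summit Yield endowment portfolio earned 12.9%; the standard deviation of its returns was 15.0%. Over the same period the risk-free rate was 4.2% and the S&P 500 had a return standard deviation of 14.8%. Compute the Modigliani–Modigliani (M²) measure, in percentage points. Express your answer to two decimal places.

Sharpe = (Rp − Rf) / σp = (12.9% − 4.2%) / 15.0% = 0.5800
M² = Rf + Sharpe × σm = 4.2% + 0.5800 × 14.8% = 12.7840%

12.78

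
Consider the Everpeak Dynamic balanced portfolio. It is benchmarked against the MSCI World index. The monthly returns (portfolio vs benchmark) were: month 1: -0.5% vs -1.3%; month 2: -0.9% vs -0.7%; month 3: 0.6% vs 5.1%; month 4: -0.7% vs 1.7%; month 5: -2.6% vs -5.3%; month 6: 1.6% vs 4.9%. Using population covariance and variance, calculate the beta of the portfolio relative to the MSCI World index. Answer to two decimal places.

0.33

r̄p = -0.4167%,  r̄m = 0.7333%
Cov = Σ(rp − r̄p)(rm − r̄m) / 6 = 4.4339
Var(rm) = Σ(rm − r̄m)² / 6 = 13.3256
β = Cov / Var = 4.4339 / 13.3256 = 0.3327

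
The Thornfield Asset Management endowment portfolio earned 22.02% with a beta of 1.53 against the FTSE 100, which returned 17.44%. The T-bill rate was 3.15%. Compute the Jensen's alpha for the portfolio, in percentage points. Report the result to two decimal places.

CAPM expected return = Rf + β(Rm − Rf) = 3.15% + 1.53 × (17.44% − 3.15%) = 3.15 + 1.53 × 14.29 = 25.0137%
Jensen's α = Rp − E[R] = 22.02% − 25.0137% = -2.9937

-2.99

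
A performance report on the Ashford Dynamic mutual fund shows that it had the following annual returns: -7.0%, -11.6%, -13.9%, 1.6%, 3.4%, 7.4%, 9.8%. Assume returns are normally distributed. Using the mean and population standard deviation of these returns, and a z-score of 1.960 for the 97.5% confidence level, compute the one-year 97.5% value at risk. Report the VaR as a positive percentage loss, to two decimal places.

18.47

μ = (-7 − 11.6 − 13.9 + 1.6 + 3.4 + 7.4 + 9.8) / 7 = -10.30 / 7 = -1.4714%
Σ(r − μ)² = 526.5343; population σ = √(526.5343/7) = 8.6729%
VaR = −(μ − z·σ) = −(-1.4714 − 1.960 × 8.6729) = −(-18.4703) = 18.4703%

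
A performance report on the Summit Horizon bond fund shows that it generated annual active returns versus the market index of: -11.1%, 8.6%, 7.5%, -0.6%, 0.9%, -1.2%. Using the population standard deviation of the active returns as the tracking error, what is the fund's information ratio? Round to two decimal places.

0.11

Mean return r̄ = 4.10 / 6 = 0.6833%
Σ(r − r̄)² = (-11.1 − 0.6833)² + (8.6 − 0.6833)² + (7.5 − 0.6833)² + … = 253.2283
population σ = √(253.2283 / 6) = √42.2047 = 6.4965%
IR = r̄ / tracking error = 0.6833 / 6.4965 = 0.1052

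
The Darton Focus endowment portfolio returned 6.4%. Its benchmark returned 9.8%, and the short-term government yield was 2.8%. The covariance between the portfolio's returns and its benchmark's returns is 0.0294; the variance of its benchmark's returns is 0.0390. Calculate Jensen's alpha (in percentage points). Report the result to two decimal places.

-1.68

β = Cov / Var = 0.0294 / 0.0390 = 0.7538
E[R] = Rf + β(Rm − Rf) = 2.8% + 0.7538 × (9.8% − 2.8%) = 8.0766%
α = Rp − E[R] = 6.4% − 8.0766% = -1.6766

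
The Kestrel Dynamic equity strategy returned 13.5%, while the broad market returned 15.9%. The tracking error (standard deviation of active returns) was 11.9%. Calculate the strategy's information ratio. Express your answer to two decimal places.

-0.20

IR = (Rp − Rb) / TE = (13.5% − 15.9%) / 11.9% = -2.40% / 11.9% = -0.2017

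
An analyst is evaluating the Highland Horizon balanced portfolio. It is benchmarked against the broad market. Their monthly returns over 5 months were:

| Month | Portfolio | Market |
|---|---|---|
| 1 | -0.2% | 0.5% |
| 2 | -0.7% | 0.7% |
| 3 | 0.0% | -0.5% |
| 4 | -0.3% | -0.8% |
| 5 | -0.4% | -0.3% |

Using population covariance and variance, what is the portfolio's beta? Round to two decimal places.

r̄p = -0.3200%,  r̄m = -0.0800%
Cov = Σ(rp − r̄p)(rm − r̄m) / 5 = -0.0716
Var(rm) = Σ(rm − r̄m)² / 5 = 0.3376
β = Cov / Var = -0.0716 / 0.3376 = -0.2121

-0.21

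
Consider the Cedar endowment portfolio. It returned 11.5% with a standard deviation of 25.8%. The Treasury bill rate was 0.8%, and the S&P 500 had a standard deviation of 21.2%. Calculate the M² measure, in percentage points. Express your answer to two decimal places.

Sharpe = (Rp − Rf) / σp = (11.5% − 0.8%) / 25.8% = 0.4147
M² = Rf + Sharpe × σm = 0.8% + 0.4147 × 21.2% = 9.5916%

9.59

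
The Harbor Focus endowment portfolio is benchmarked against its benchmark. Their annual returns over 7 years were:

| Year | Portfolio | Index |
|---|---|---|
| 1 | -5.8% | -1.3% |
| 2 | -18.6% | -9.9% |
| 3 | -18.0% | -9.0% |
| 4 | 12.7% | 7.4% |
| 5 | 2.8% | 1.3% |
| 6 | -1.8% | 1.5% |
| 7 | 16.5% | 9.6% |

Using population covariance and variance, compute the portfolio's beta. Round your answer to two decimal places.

1.83

r̄p = -1.7429%,  r̄m = -0.0571%
Cov = Σ(rp − r̄p)(rm − r̄m) / 7 = 86.6147
Var(rm) = Σ(rm − r̄m)² / 7 = 47.3624
β = Cov / Var = 86.6147 / 47.3624 = 1.8288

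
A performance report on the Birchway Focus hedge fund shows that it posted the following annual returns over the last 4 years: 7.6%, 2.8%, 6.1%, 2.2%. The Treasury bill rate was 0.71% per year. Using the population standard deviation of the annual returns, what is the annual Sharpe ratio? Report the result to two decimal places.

r̄ = (7.6 + 2.8 + 6.1 + 2.2) / 4 = 18.70 / 4 = 4.6750%
Σ(r − r̄)² = (7.6 − 4.6750)² + (2.8 − 4.6750)² + … = 20.2275
population σ = √(20.2275 / 4) = √5.0569 = 2.2488%
Sharpe = (r̄ − rf) / σ = (4.6750 − 0.71) / 2.2488 = 3.9650 / 2.2488 = 1.7632

1.76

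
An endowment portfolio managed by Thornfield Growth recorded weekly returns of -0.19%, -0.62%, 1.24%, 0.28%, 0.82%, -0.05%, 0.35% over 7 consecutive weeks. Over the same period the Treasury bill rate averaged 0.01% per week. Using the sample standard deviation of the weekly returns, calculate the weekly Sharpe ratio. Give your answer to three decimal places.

r̄ = (-0.19 − 0.62 + 1.24 + 0.28 + 0.82 − 0.05 + 0.35) / 7 = 1.830 / 7 = 0.2614%
Sample std dev = √[2.3555 / 6] = 0.6266%
Sharpe = (r̄ − rf) / σ = (0.2614 − 0.01) / 0.6266 = 0.2514 / 0.6266 = 0.4012

0.401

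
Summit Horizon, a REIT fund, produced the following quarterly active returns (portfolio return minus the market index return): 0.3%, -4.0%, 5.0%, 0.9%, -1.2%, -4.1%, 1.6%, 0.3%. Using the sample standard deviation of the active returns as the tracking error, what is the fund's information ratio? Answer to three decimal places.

Mean return r̄ = -1.20 / 8 = -0.1500%
Σ(r − r̄)² = (0.3 − (-0.1500))² + (-4 − (-0.1500))² + … = 62.6200
sample σ = √(62.6200 / 7) = √8.9457 = 2.9909%
IR = r̄ / tracking error = -0.1500 / 2.9909 = -0.0502

-0.050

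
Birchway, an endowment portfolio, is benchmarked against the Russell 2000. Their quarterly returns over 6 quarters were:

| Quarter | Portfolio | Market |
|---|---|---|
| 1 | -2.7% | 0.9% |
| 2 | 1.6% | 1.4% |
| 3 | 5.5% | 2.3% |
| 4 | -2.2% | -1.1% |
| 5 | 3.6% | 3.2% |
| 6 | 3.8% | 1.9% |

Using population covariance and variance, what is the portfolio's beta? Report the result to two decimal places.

r̄p = 1.6000%,  r̄m = 1.4333%
Cov = Σ(rp − r̄p)(rm − r̄m) / 6 = 3.3100
Var(rm) = Σ(rm − r̄m)² / 6 = 1.7989
β = Cov / Var = 3.3100 / 1.7989 = 1.8400

1.84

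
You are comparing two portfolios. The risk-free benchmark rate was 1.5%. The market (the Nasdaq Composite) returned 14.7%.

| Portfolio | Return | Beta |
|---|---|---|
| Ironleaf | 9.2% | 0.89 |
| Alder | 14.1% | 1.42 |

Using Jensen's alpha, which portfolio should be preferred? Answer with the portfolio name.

Ironleaf

Ironleaf: α = 9.2% − [1.5% + 0.89 × (14.7% − 1.5%)] = -4.048
Alder: α = 14.1% − [1.5% + 1.42 × (14.7% − 1.5%)] = -6.144
Highest: Ironleaf (-4.048).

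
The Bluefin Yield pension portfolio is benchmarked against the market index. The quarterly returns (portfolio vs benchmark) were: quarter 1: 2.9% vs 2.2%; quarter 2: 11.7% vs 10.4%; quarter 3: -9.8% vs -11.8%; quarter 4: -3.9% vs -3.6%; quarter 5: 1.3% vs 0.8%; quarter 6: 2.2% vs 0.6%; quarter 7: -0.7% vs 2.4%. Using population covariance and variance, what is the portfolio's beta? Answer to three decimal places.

r̄p = 0.5286%,  r̄m = 0.1429%
Cov = Σ(rp − r̄p)(rm − r̄m) / 7 = 36.8416
Var(rm) = Σ(rm − r̄m)² / 7 = 38.8310
β = Cov / Var = 36.8416 / 38.8310 = 0.9488

0.949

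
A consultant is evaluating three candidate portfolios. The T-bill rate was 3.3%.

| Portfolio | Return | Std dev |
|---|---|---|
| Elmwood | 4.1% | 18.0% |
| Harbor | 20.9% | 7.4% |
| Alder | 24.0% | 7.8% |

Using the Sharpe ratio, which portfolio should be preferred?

Elmwood: Sharpe ratio = (4.1% − 3.3%) / 18.0% = 0.044
Harbor: Sharpe ratio = (20.9% − 3.3%) / 7.4% = 2.378
Alder: Sharpe ratio = (24.0% − 3.3%) / 7.8% = 2.654
Highest: Alder (2.654).

Alder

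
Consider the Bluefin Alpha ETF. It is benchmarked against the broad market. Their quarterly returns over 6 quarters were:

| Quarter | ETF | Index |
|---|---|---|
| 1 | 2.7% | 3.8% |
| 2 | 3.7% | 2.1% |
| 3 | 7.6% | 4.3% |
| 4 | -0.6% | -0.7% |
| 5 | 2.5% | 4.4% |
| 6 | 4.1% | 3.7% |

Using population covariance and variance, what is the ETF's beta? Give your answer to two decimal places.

0.97

r̄p = 3.3333%,  r̄m = 2.9333%
Cov = Σ(rp − r̄p)(rm − r̄m) / 6 = 3.1056
Var(rm) = Σ(rm − r̄m)² / 6 = 3.2089
β = Cov / Var = 3.1056 / 3.2089 = 0.9678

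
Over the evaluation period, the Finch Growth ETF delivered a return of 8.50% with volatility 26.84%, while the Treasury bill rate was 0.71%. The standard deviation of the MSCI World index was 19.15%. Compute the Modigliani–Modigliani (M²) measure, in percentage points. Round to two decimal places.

Sharpe = (Rp − Rf) / σp = (8.50% − 0.71%) / 26.84% = 0.2902
M² = Rf + Sharpe × σm = 0.71% + 0.2902 × 19.15% = 6.2673%

6.27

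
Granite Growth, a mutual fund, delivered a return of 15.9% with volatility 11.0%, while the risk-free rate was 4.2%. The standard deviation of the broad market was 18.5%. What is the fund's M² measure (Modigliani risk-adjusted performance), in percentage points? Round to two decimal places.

23.88

Sharpe = (Rp − Rf) / σp = (15.9% − 4.2%) / 11.0% = 1.0636
M² = Rf + Sharpe × σm = 4.2% + 1.0636 × 18.5% = 23.8766%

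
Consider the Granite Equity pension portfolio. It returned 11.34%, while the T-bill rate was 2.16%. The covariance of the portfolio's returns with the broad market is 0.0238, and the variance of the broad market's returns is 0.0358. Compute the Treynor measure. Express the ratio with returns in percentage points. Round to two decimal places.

β = Cov / Var = 0.0238 / 0.0358 = 0.6648
Treynor = (Rp − Rf) / β = (11.34% − 2.16%) / 0.6648 = 9.18 / 0.6648 = 13.8087

13.81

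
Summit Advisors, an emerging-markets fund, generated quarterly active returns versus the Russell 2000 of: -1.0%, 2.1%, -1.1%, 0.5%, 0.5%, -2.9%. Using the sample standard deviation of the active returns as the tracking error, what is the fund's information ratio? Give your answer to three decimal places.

μ = (-1 + 2.1 − 1.1 + 0.5 + 0.5 − 2.9) / 6 = -0.3167%
Σ(r − μ)² = (-1 − (-0.3167))² + (2.1 − (-0.3167))² + … = 14.9283
sample σ = √(14.9283 / 5) = √2.9857 = 1.7279%
IR = μ / tracking error = -0.3167 / 1.7279 = -0.1833

-0.183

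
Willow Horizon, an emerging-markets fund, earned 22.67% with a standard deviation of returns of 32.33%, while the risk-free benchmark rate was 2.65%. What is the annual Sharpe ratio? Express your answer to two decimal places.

0.62

Sharpe = (Rp − Rf) / σp = (22.67% − 2.65%) / 32.33% = 20.02% / 32.33% = 0.6192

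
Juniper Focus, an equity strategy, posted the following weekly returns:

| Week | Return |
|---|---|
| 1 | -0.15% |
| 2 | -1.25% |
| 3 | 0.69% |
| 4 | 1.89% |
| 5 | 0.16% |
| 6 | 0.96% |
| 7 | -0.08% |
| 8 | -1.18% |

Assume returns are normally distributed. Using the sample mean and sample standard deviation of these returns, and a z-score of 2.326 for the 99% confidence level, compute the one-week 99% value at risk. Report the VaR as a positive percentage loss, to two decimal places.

2.33

Mean return μ = 1.040 / 8 = 0.1300%
Σ(r − μ)² = 7.8440; sample σ = √(7.8440/7) = 1.0586%
VaR = −(μ − z·σ) = −(0.1300 − 2.326 × 1.0586) = −(-2.3323) = 2.3323%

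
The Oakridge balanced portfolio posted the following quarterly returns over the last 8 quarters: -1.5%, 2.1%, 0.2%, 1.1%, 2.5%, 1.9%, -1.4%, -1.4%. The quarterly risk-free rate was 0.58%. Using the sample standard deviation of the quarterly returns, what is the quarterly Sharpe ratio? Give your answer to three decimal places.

r̄ = (-1.5 + 2.1 + 0.2 + 1.1 + 2.5 + 1.9 − 1.4 − 1.4) / 8 = 3.50 / 8 = 0.4375%
Σ(r − r̄)² = 20.1588; sample σ = √(20.1588/7) = 1.6970%
Sharpe = (r̄ − rf) / σ = (0.4375 − 0.58) / 1.6970 = -0.1425 / 1.6970 = -0.0840

-0.084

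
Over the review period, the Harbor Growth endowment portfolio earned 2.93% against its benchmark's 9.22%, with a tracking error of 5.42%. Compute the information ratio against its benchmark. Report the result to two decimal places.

-1.16

IR = (Rp − Rb) / TE = (2.93% − 9.22%) / 5.42% = -6.29% / 5.42% = -1.1605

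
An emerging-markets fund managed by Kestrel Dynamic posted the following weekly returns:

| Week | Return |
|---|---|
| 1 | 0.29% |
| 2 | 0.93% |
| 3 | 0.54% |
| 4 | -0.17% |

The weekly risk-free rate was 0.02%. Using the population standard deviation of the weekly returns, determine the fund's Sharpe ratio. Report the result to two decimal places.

μ = (0.29 + 0.93 + 0.54 − 0.17) / 4 = 0.3975%
Σ(r − μ)² = 0.6375; population σ = √(0.6375/4) = 0.3992%
Sharpe = (μ − rf) / σ = (0.3975 − 0.02) / 0.3992 = 0.3775 / 0.3992 = 0.9456

0.95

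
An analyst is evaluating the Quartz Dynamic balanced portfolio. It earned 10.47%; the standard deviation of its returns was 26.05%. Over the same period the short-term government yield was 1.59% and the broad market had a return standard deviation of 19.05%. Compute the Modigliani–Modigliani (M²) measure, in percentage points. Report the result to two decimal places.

Sharpe = (Rp − Rf) / σp = (10.47% − 1.59%) / 26.05% = 0.3409
M² = Rf + Sharpe × σm = 1.59% + 0.3409 × 19.05% = 8.0841%

8.08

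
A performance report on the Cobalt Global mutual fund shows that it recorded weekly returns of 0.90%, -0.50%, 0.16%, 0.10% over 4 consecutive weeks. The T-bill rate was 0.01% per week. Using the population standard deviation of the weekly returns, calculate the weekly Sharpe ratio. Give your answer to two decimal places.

0.31

Mean return r̄ = 0.660 / 4 = 0.1650%
Σ(r − r̄)² = (0.9 − 0.1650)² + (-0.5 − 0.1650)² + … = 0.9867
population σ = √(0.9867 / 4) = √0.2467 = 0.4967%
Sharpe = (r̄ − rf) / σ = (0.1650 − 0.01) / 0.4967 = 0.1550 / 0.4967 = 0.3121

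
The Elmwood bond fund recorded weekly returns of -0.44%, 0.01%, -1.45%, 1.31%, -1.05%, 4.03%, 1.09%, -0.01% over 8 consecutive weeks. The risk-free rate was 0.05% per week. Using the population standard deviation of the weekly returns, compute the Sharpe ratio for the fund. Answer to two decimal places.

0.24

μ = (-0.44 + 0.01 − 1.45 + 1.31 − 1.05 + 4.03 + 1.09 − 0.01) / 8 = 0.4363%
Population std dev = √[21.0214 / 8] = 1.6210%
Sharpe = (μ − rf) / σ = (0.4363 − 0.05) / 1.6210 = 0.3863 / 1.6210 = 0.2383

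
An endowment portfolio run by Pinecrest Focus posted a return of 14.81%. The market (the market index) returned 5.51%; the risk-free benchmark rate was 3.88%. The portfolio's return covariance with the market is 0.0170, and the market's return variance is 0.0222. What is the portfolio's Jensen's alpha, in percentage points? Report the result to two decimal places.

β = Cov / Var = 0.0170 / 0.0222 = 0.7658
E[R] = Rf + β(Rm − Rf) = 3.88% + 0.7658 × (5.51% − 3.88%) = 5.1283%
α = Rp − E[R] = 14.81% − 5.1283% = 9.6817

9.68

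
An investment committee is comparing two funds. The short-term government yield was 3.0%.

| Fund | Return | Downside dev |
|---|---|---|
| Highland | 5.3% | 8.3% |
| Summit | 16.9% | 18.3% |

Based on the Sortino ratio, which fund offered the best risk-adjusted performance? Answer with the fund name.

Highland: Sortino ratio = (5.3% − 3.0%) / 8.3% = 0.277
Summit: Sortino ratio = (16.9% − 3.0%) / 18.3% = 0.760
Highest: Summit (0.760).

Summit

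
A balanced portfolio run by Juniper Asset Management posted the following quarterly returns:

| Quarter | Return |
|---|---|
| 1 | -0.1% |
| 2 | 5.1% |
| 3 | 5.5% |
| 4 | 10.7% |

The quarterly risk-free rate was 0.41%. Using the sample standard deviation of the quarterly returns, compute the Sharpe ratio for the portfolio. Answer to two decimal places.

1.11

Mean return μ = 21.20 / 4 = 5.3000%
Sample σ = √[Σ(r − μ)² / 3] = √[58.4000 / 3] = √19.4667 = 4.4121%
Sharpe = (μ − rf) / σ = (5.3000 − 0.41) / 4.4121 = 4.8900 / 4.4121 = 1.1083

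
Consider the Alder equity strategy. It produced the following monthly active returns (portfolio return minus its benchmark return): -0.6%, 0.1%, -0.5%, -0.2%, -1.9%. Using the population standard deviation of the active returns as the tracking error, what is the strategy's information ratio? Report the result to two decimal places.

Mean return r̄ = -3.10 / 5 = -0.6200%
Σ(r − r̄)² = (-0.6 − (-0.6200))² + (0.1 − (-0.6200))² + (-0.5 − (-0.6200))² + … = 2.3480
σ = √[2.3480 / 5] = 0.6853%
IR = r̄ / tracking error = -0.6200 / 0.6853 = -0.9047

-0.90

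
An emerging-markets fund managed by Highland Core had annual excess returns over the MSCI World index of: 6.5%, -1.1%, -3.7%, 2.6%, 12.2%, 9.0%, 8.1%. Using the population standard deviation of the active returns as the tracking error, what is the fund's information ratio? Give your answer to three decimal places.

Mean return μ = 33.60 / 7 = 4.8000%
Σ(r − μ)² = (6.5 − 4.8000)² + (-1.1 − 4.8000)² + (-3.7 − 4.8000)² + … = 198.0800
population σ = √(198.0800 / 7) = √28.2971 = 5.3195%
IR = μ / tracking error = 4.8000 / 5.3195 = 0.9023

0.902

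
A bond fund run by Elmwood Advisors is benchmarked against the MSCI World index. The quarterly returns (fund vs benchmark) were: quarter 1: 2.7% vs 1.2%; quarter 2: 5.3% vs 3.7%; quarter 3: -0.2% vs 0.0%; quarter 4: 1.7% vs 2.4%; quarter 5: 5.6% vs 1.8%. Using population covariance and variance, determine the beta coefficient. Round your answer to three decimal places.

1.259

r̄p = 3.0200%,  r̄m = 1.8200%
Cov = Σ(rp − r̄p)(rm − r̄m) / 5 = 1.9056
Var(rm) = Σ(rm − r̄m)² / 5 = 1.5136
β = Cov / Var = 1.9056 / 1.5136 = 1.2590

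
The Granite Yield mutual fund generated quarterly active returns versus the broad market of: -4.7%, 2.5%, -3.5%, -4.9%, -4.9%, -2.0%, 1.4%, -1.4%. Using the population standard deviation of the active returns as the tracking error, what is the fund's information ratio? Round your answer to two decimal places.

Mean return r̄ = -17.50 / 8 = -2.1875%
Σ(r − r̄)² = 58.2488; population σ = √(58.2488/8) = 2.6984%
IR = r̄ / tracking error = -2.1875 / 2.6984 = -0.8107

-0.81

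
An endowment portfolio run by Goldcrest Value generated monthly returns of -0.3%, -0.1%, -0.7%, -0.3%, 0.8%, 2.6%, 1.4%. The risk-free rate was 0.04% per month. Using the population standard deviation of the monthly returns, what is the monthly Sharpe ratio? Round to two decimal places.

r̄ = (-0.3 − 0.1 − 0.7 − 0.3 + 0.8 + 2.6 + 1.4) / 7 = 0.4857%
Population std dev = √[8.3886 / 7] = 1.0947%
Sharpe = (r̄ − rf) / σ = (0.4857 − 0.04) / 1.0947 = 0.4457 / 1.0947 = 0.4071

0.41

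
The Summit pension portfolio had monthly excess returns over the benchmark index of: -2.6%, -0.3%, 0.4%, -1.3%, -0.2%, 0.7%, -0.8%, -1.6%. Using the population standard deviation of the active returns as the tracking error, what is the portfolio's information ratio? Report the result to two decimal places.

r̄ = (-2.6 − 0.3 + 0.4 − 1.3 − 0.2 + 0.7 − 0.8 − 1.6) / 8 = -0.7125%
Σ(r − r̄)² = (-2.6 − (-0.7125))² + (-0.3 − (-0.7125))² + (0.4 − (-0.7125))² + … = 8.3688
σ = √[8.3688 / 8] = 1.0228%
IR = r̄ / tracking error = -0.7125 / 1.0228 = -0.6966

-0.70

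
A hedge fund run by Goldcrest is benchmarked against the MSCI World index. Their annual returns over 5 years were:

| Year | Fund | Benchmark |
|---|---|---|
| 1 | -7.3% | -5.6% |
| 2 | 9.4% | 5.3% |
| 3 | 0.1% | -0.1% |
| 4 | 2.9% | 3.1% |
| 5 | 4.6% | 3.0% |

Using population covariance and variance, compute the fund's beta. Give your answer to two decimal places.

r̄p = 1.9400%,  r̄m = 1.1400%
Cov = Σ(rp − r̄p)(rm − r̄m) / 5 = 20.4844
Var(rm) = Σ(rm − r̄m)² / 5 = 14.3144
β = Cov / Var = 20.4844 / 14.3144 = 1.4310

1.43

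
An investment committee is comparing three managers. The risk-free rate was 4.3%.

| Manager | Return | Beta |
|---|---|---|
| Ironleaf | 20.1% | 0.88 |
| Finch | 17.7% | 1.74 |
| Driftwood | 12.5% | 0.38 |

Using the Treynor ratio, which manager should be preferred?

Driftwood

Ironleaf: Treynor = (20.1% − 4.3%) / 0.88 = 17.955
Finch: Treynor = (17.7% − 4.3%) / 1.74 = 7.701
Driftwood: Treynor = (12.5% − 4.3%) / 0.38 = 21.579
Highest: Driftwood (21.579).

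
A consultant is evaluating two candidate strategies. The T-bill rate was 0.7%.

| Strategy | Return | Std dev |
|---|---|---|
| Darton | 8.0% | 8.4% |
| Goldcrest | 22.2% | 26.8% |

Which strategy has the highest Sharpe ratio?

Darton: Sharpe ratio = (8.0% − 0.7%) / 8.4% = 0.869
Goldcrest: Sharpe ratio = (22.2% − 0.7%) / 26.8% = 0.802
Highest: Darton (0.869).

Darton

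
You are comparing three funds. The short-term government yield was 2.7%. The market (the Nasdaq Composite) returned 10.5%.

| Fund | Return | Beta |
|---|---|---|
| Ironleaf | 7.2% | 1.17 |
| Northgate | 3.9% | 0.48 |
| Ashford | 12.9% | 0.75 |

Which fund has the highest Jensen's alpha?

Ashford

Ironleaf: α = 7.2% − [2.7% + 1.17 × (10.5% − 2.7%)] = -4.626
Northgate: α = 3.9% − [2.7% + 0.48 × (10.5% − 2.7%)] = -2.544
Ashford: α = 12.9% − [2.7% + 0.75 × (10.5% − 2.7%)] = 4.350
Highest: Ashford (4.350).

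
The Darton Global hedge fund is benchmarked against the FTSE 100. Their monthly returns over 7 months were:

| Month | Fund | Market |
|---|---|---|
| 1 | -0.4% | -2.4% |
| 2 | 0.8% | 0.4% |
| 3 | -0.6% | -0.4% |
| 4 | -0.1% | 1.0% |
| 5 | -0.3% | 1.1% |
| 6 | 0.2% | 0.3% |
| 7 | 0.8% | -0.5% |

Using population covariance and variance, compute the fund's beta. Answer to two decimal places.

r̄p = 0.0571%,  r̄m = -0.0714%
Cov = Σ(rp − r̄p)(rm − r̄m) / 7 = 0.1112
Var(rm) = Σ(rm − r̄m)² / 7 = 1.2278
β = Cov / Var = 0.1112 / 1.2278 = 0.0906

0.09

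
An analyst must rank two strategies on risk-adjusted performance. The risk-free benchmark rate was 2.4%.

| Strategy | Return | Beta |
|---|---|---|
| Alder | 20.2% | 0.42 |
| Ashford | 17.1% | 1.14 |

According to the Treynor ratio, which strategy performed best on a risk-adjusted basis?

Alder

Alder: Treynor = (20.2% − 2.4%) / 0.42 = 42.381
Ashford: Treynor = (17.1% − 2.4%) / 1.14 = 12.895
Highest: Alder (42.381).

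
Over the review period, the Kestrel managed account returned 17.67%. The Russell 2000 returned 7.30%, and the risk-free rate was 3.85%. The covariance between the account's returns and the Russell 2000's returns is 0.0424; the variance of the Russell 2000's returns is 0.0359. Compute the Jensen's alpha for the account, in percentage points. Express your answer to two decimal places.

9.75

β = Cov / Var = 0.0424 / 0.0359 = 1.1811
E[R] = Rf + β(Rm − Rf) = 3.85% + 1.1811 × (7.30% − 3.85%) = 7.9248%
α = Rp − E[R] = 17.67% − 7.9248% = 9.7452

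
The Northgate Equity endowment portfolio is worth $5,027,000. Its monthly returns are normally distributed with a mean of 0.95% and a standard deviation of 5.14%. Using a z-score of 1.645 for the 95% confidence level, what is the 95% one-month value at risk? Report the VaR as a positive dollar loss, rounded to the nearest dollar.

Return at the 95% tail: μ − z·σ = 0.95% − 1.645 × 5.14% = 0.95 − 8.4553 = -7.5053%
VaR = −(-7.5053%) × $5,027,000 = 7.5053% × $5,027,000 = $377,291

$377,291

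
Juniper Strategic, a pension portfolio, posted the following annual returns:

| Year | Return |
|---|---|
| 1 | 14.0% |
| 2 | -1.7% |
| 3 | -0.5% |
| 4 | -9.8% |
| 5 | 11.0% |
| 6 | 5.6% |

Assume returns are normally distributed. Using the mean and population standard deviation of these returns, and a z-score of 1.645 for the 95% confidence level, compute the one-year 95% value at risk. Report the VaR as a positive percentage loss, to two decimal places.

10.16

r̄ = (14 − 1.7 − 0.5 − 9.8 + 11 + 5.6) / 6 = 18.60 / 6 = 3.1000%
Σ(r − r̄)² = (14 − 3.1000)² + (-1.7 − 3.1000)² + … = 389.8800
population σ = √(389.8800 / 6) = √64.9800 = 8.0610%
VaR = −(r̄ − z·σ) = −(3.1000 − 1.645 × 8.0610) = −(-10.1603) = 10.1603%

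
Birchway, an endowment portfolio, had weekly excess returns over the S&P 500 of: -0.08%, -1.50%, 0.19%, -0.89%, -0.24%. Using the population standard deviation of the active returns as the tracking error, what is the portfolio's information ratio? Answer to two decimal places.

r̄ = (-0.08 − 1.5 + 0.19 − 0.89 − 0.24) / 5 = -2.520 / 5 = -0.5040%
Σ(r − r̄)² = 1.8721; population σ = √(1.8721/5) = 0.6119%
IR = r̄ / tracking error = -0.5040 / 0.6119 = -0.8237

-0.82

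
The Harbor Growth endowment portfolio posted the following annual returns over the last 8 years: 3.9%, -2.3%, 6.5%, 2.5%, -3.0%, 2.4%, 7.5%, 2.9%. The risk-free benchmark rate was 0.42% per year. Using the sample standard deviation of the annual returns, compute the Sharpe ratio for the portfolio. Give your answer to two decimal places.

0.57

μ = (3.9 − 2.3 + 6.5 + 2.5 − 3 + 2.4 + 7.5 + 2.9) / 8 = 2.5500%
Σ(r − μ)² = (3.9 − 2.5500)² + (-2.3 − 2.5500)² + (6.5 − 2.5500)² + … = 96.4000
sample σ = √(96.4000 / 7) = √13.7714 = 3.7110%
Sharpe = (μ − rf) / σ = (2.5500 − 0.42) / 3.7110 = 2.1300 / 3.7110 = 0.5740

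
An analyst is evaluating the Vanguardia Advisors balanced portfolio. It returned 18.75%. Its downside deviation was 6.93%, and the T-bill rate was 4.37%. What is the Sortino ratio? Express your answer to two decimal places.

2.08

Sortino = (Rp − Rf) / σd = (18.75% − 4.37%) / 6.93% = 14.38% / 6.93% = 2.0750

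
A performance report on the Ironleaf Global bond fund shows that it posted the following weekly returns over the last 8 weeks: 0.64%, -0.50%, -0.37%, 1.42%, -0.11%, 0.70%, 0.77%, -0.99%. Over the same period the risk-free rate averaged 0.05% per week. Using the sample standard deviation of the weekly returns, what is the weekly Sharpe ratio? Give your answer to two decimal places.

0.18

r̄ = (0.64 − 0.5 − 0.37 + 1.42 − 0.11 + 0.7 + 0.77 − 0.99) / 8 = 0.1950%
Sample std dev = √[4.5838 / 7] = 0.8092%
Sharpe = (r̄ − rf) / σ = (0.1950 − 0.05) / 0.8092 = 0.1450 / 0.8092 = 0.1792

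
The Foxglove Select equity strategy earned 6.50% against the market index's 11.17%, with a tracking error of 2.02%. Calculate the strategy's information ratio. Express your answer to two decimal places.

-2.31

IR = (Rp − Rb) / TE = (6.50% − 11.17%) / 2.02% = -4.67% / 2.02% = -2.3119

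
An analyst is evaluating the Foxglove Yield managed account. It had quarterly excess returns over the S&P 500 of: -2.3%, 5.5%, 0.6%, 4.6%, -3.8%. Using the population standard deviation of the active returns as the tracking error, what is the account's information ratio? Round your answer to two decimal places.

Mean return r̄ = 4.60 / 5 = 0.9200%
Σ(r − r̄)² = (-2.3 − 0.9200)² + (5.5 − 0.9200)² + (0.6 − 0.9200)² + … = 67.2680
σ = √[67.2680 / 5] = 3.6679%
IR = r̄ / tracking error = 0.9200 / 3.6679 = 0.2508

0.25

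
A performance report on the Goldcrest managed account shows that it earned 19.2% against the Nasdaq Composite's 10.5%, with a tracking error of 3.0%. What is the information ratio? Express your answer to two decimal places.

2.90

IR = (Rp − Rb) / TE = (19.2% − 10.5%) / 3.0% = 8.70% / 3.0% = 2.9000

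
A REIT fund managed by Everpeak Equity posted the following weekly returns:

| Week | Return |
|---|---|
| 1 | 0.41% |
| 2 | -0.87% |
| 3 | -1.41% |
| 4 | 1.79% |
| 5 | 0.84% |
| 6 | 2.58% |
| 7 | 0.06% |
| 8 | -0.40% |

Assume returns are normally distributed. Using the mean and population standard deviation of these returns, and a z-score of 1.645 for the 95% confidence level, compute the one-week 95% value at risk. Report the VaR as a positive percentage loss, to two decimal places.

1.68

μ = (0.41 − 0.87 − 1.41 + 1.79 + 0.84 + 2.58 + 0.06 − 0.4) / 8 = 3.000 / 8 = 0.3750%
Σ(r − μ)² = (0.41 − 0.3750)² + (-0.87 − 0.3750)² + (-1.41 − 0.3750)² + … = 12.5178
population σ = √(12.5178 / 8) = √1.5647 = 1.2509%
VaR = −(μ − z·σ) = −(0.3750 − 1.645 × 1.2509) = −(-1.6827) = 1.6827%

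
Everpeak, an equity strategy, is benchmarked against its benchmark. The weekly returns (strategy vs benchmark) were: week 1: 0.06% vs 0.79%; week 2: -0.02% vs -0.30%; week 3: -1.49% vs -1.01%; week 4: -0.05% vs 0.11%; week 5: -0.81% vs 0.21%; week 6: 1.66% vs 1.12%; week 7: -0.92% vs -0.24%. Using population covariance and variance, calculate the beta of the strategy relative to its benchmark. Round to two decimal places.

1.19

r̄p = -0.2243%,  r̄m = 0.0971%
Cov = Σ(rp − r̄p)(rm − r̄m) / 7 = 0.5165
Var(rm) = Σ(rm − r̄m)² / 7 = 0.4338
β = Cov / Var = 0.5165 / 0.4338 = 1.1906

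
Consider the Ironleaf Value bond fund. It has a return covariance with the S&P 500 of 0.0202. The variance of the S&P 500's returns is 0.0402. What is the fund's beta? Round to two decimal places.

β = Cov(Rp, Rm) / Var(Rm) = 0.0202 / 0.0402 = 0.5025

0.50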